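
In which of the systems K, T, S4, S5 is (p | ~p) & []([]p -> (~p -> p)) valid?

T, S4, S5

K-tableau for the negation ~((p | ~p) & []([]p -> (~p -> p))):
1. ~((p | ~p) & []([]p -> (~p -> p))), w0
2. ~[]([]p -> (~p -> p)), w0
3. ~([]p -> (~p -> p)), w1
4. []p, w1
5. ~(~p -> p), w1
6. ~p, w1
Accessibility: w0Rw1
Complete open branch: countermodel on a K-frame, so not valid in K.
T-tableau for the negation ~((p | ~p) & []([]p -> (~p -> p))):
1. ~((p | ~p) & []([]p -> (~p -> p))), w0
2. ~[]([]p -> (~p -> p)), w0
3. ~([]p -> (~p -> p)), w1
4. []p, w1
5. ~(~p -> p), w1
6. ~p, w1
7. p, w1
Accessibility: w0Rw0, w0Rw1, w1Rw1
Branch closes: p and ~p both at w1.
Every branch closes (one shown): valid in T, hence also in S4, S5 (every theorem of T is a theorem of S4 and S5).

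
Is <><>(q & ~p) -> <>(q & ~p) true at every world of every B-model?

No, not valid

Tableau for the negation ~(<><>(q & ~p) -> <>(q & ~p)):
1. ~(<><>(q & ~p) -> <>(q & ~p)), u
2. <><>(q & ~p), u   [~->-rule on 1]
3. ~<>(q & ~p), u   [~->-rule on 1]
4. ~(q & ~p), u   [~<>-rule on 3 via uRu]
5. p, u   [~&-rule on 4 (branches; this branch)]
6. <>(q & ~p), v   [<>-rule on 2: fresh world v, uRv]
7. ~(q & ~p), v   [~<>-rule on 3 via uRv]
8. p, v   [~&-rule on 7 (branches; this branch)]
9. q & ~p, w   [<>-rule on 6: fresh world w, vRw]
10. q, w   [&-rule on 9]
11. ~p, w   [&-rule on 9]
Accessibility: uRu, uRv, vRu, vRv, vRw, wRv, wRw
The negation has an open branch (countermodel exists).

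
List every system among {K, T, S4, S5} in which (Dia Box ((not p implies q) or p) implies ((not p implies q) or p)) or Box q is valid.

S5

S4-tableau for the negation not ((Dia Box ((not p implies q) or p) implies ((not p implies q) or p)) or Box q):
1. not ((Dia Box ((not p implies q) or p) implies ((not p implies q) or p)) or Box q), w0
2. not (Dia Box ((not p implies q) or p) implies ((not p implies q) or p)), w0   [neg-or-rule on 1]
3. not Box q, w0   [neg-or-rule on 1]
4. Dia Box ((not p implies q) or p), w0   [neg-implies-rule on 2]
5. not ((not p implies q) or p), w0   [neg-implies-rule on 2]
6. not (not p implies q), w0   [neg-or-rule on 5]
7. not p, w0   [neg-or-rule on 5]
8. not q, w0   [neg-implies-rule on 6]
9. not q, w1   [neg-Box-rule on 3: fresh world w1, w0Rw1]
10. Box ((not p implies q) or p), w2   [Dia-rule on 4: fresh world w2, w0Rw2]
11. (not p implies q) or p, w2   [Box-rule on 10 via w2Rw2]
12. p, w2   [or-rule on 11 (branches; this branch)]
Accessibility: w0Rw0, w0Rw1, w0Rw2, w1Rw1, w2Rw2
Complete open branch: countermodel on an S4-frame, so not valid in S4, nor in K, T (the same frame is also a K-frame and a T-frame).
S5-tableau for the negation not ((Dia Box ((not p implies q) or p) implies ((not p implies q) or p)) or Box q):
1. not ((Dia Box ((not p implies q) or p) implies ((not p implies q) or p)) or Box q), w0
2. not (Dia Box ((not p implies q) or p) implies ((not p implies q) or p)), w0   [neg-or-rule on 1]
3. not Box q, w0   [neg-or-rule on 1]
4. Dia Box ((not p implies q) or p), w0   [neg-implies-rule on 2]
5. not ((not p implies q) or p), w0   [neg-implies-rule on 2]
6. not (not p implies q), w0   [neg-or-rule on 5]
7. not p, w0   [neg-or-rule on 5]
8. not q, w0   [neg-implies-rule on 6]
9. not q, w1   [neg-Box-rule on 3: fresh world w1, w0Rw1]
10. Box ((not p implies q) or p), w2   [Dia-rule on 4: fresh world w2, w0Rw2]
11. (not p implies q) or p, w0   [Box-rule on 10 via w2Rw0]
12. (not p implies q) or p, w1   [Box-rule on 10 via w2Rw1]
13. (not p implies q) or p, w2   [Box-rule on 10 via w2Rw2]
14. not p implies q, w0   [or-rule on 11 (branches; this branch)]
15. p, w1   [or-rule on 12 (branches; this branch)]
16. p, w2   [or-rule on 13 (branches; this branch)]
17. q, w0   [implies-rule on 14 (branches; this branch)]
Accessibility: w0Rw0, w0Rw1, w0Rw2, w1Rw0, w1Rw1, w1Rw2, w2Rw0, w2Rw1, w2Rw2
Branch closes: q and not q both at w0.
Every branch closes (one shown): valid in S5.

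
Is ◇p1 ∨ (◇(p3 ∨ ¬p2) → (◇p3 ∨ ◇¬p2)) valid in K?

Tableau for the negation ¬(◇p1 ∨ (◇(p3 ∨ ¬p2) → (◇p3 ∨ ◇¬p2))):
1. ¬(◇p1 ∨ (◇(p3 ∨ ¬p2) → (◇p3 ∨ ◇¬p2))), 0
2. ¬◇p1, 0
3. ¬(◇(p3 ∨ ¬p2) → (◇p3 ∨ ◇¬p2)), 0
4. ◇(p3 ∨ ¬p2), 0
5. ¬(◇p3 ∨ ◇¬p2), 0
6. ¬◇p3, 0
7. ¬◇¬p2, 0
8. p3 ∨ ¬p2, 1
9. ¬p1, 1
10. ¬p3, 1
11. p2, 1
12. ¬p2, 1
Accessibility: 0R1
Branch closes: p2 and ¬p2 both at 1.
All branches of the negation close; one closing branch shown above.

Valid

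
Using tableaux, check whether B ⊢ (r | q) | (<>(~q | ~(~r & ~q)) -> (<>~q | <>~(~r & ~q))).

Tableau for the negation ~((r | q) | (<>(~q | ~(~r & ~q)) -> (<>~q | <>~(~r & ~q)))):
1. ~((r | q) | (<>(~q | ~(~r & ~q)) -> (<>~q | <>~(~r & ~q)))), w0
2. ~(r | q), w0
3. ~(<>(~q | ~(~r & ~q)) -> (<>~q | <>~(~r & ~q))), w0
4. ~r, w0
5. ~q, w0
6. <>(~q | ~(~r & ~q)), w0
7. ~(<>~q | <>~(~r & ~q)), w0
8. ~<>~q, w0
9. ~<>~(~r & ~q), w0
10. q, w0
Accessibility: w0Rw0
Branch closes: q and ~q both at w0.
Every branch of the negation's tableau closes; the branch above is one of them.

Yes, valid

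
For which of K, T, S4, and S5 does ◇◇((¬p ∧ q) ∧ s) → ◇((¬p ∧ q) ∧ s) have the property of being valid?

S4-tableau for the negation ¬(◇◇((¬p ∧ q) ∧ s) → ◇((¬p ∧ q) ∧ s)):
1. ¬(◇◇((¬p ∧ q) ∧ s) → ◇((¬p ∧ q) ∧ s)), 0
2. ◇◇((¬p ∧ q) ∧ s), 0
3. ¬◇((¬p ∧ q) ∧ s), 0
4. ¬((¬p ∧ q) ∧ s), 0
5. ¬(¬p ∧ q), 0
6. ¬q, 0
7. ◇((¬p ∧ q) ∧ s), 1
8. ¬((¬p ∧ q) ∧ s), 1
9. ¬(¬p ∧ q), 1
10. ¬q, 1
11. (¬p ∧ q) ∧ s, 2
12. ¬p ∧ q, 2
13. s, 2
14. ¬p, 2
15. q, 2
16. ¬((¬p ∧ q) ∧ s), 2
17. ¬(¬p ∧ q), 2
18. ¬q, 2
Accessibility: 0R0, 0R1, 0R2, 1R1, 1R2, 2R2
Branch closes: q and ¬q both at 2.
Every branch closes (one shown): valid in S4, hence also in S5 (every theorem of S4 is a theorem of S5).
T-tableau for the negation ¬(◇◇((¬p ∧ q) ∧ s) → ◇((¬p ∧ q) ∧ s)):
1. ¬(◇◇((¬p ∧ q) ∧ s) → ◇((¬p ∧ q) ∧ s)), 0
2. ◇◇((¬p ∧ q) ∧ s), 0
3. ¬◇((¬p ∧ q) ∧ s), 0
4. ¬((¬p ∧ q) ∧ s), 0
5. ¬s, 0
6. ◇((¬p ∧ q) ∧ s), 1
7. ¬((¬p ∧ q) ∧ s), 1
8. ¬s, 1
9. (¬p ∧ q) ∧ s, 2
10. ¬p ∧ q, 2
11. s, 2
12. ¬p, 2
13. q, 2
Accessibility: 0R0, 0R1, 1R1, 1R2, 2R2
Complete open branch: countermodel on a T-frame, so not valid in T, nor in K (the same frame is also a K-frame).

S4, S5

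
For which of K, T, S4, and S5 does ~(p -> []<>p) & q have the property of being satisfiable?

S4-tableau for the formula:
1. ~(p -> []<>p) & q, w0
2. ~(p -> []<>p), w0   [&-rule on 1]
3. q, w0   [&-rule on 1]
4. p, w0   [~->-rule on 2]
5. ~[]<>p, w0   [~->-rule on 2]
6. ~<>p, w1   [~[]-rule on 5: fresh world w1, w0Rw1]
7. ~p, w1   [~<>-rule on 6 via w1Rw1]
Accessibility: w0Rw0, w0Rw1, w1Rw1
Complete open branch: satisfiable in S4, hence also in K, T (this S4-model is also a K-model and a T-model).
S5-tableau for the formula:
1. ~(p -> []<>p) & q, w0
2. ~(p -> []<>p), w0   [&-rule on 1]
3. q, w0   [&-rule on 1]
4. p, w0   [~->-rule on 2]
5. ~[]<>p, w0   [~->-rule on 2]
6. ~<>p, w1   [~[]-rule on 5: fresh world w1, w0Rw1]
7. ~p, w0   [~<>-rule on 6 via w1Rw0]
Accessibility: w0Rw0, w0Rw1, w1Rw0, w1Rw1
Branch closes: p and ~p both at w0.
Every branch closes (one shown): unsatisfiable in S5.

K, T, S4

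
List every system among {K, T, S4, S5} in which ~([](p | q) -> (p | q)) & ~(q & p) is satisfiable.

T-tableau for the formula:
1. ~([](p | q) -> (p | q)) & ~(q & p), u
2. ~([](p | q) -> (p | q)), u   [&-rule on 1]
3. ~(q & p), u   [&-rule on 1]
4. [](p | q), u   [~->-rule on 2]
5. ~(p | q), u   [~->-rule on 2]
6. ~p, u   [~|-rule on 5]
7. ~q, u   [~|-rule on 5]
8. p | q, u   [[]-rule on 4 via uRu]
9. q, u   [|-rule on 8 (branches; this branch)]
Accessibility: uRu
Branch closes: q and ~q both at u.
Every branch closes (one shown): unsatisfiable in T, hence also in S4, S5 (every S4/S5-frame is a T-frame).
K-tableau for the formula:
1. ~([](p | q) -> (p | q)) & ~(q & p), u
2. ~([](p | q) -> (p | q)), u   [&-rule on 1]
3. ~(q & p), u   [&-rule on 1]
4. [](p | q), u   [~->-rule on 2]
5. ~(p | q), u   [~->-rule on 2]
6. ~p, u   [~|-rule on 5]
7. ~q, u   [~|-rule on 5]
Complete open branch: satisfiable in K.

K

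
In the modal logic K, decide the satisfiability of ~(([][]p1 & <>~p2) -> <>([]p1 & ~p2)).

1. ~(([][]p1 & <>~p2) -> <>([]p1 & ~p2)), u
2. [][]p1 & <>~p2, u
3. ~<>([]p1 & ~p2), u
4. [][]p1, u
5. <>~p2, u
6. ~p2, v
7. ~([]p1 & ~p2), v
8. []p1, v
9. ~[]p1, v
10. ~p1, w
11. p1, w
Accessibility: uRv, vRw
Branch closes: p1 and ~p1 both at w.
(One branch shown.) All branches close.

Unsatisfiable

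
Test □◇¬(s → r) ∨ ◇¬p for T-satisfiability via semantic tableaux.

1. □◇¬(s → r) ∨ ◇¬p, 0
2. ◇¬p, 0
3. ¬p, 1
Accessibility: 0R0, 0R1, 1R1

Satisfiable (open branch found)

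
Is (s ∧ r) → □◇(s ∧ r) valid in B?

Valid

Tableau for the negation ¬((s ∧ r) → □◇(s ∧ r)):
1. ¬((s ∧ r) → □◇(s ∧ r)), 0
2. s ∧ r, 0
3. ¬□◇(s ∧ r), 0
4. s, 0
5. r, 0
6. ¬◇(s ∧ r), 1
7. ¬(s ∧ r), 0
8. ¬(s ∧ r), 1
9. ¬r, 0
Accessibility: 0R0, 0R1, 1R0, 1R1
Branch closes: r and ¬r both at 0.
Every branch of the negation's tableau closes; the branch above is one of them.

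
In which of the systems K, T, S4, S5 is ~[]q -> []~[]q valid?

S5-tableau for the negation ~(~[]q -> []~[]q):
1. ~(~[]q -> []~[]q), u
2. ~[]q, u   [~->-rule on 1]
3. ~[]~[]q, u   [~->-rule on 1]
4. ~q, v   [~[]-rule on 2: fresh world v, uRv]
5. []q, w   [~[]-rule on 3: fresh world w, uRw]
6. q, u   [[]-rule on 5 via wRu]
7. q, v   [[]-rule on 5 via wRv]
Accessibility: uRu, uRv, uRw, vRu, vRv, vRw, wRu, wRv, wRw
Branch closes: q and ~q both at v.
Every branch closes (one shown): valid in S5.
S4-tableau for the negation ~(~[]q -> []~[]q):
1. ~(~[]q -> []~[]q), u
2. ~[]q, u   [~->-rule on 1]
3. ~[]~[]q, u   [~->-rule on 1]
4. ~q, v   [~[]-rule on 2: fresh world v, uRv]
5. []q, w   [~[]-rule on 3: fresh world w, uRw]
6. q, w   [[]-rule on 5 via wRw]
Accessibility: uRu, uRv, uRw, vRv, wRw
Complete open branch: countermodel on an S4-frame, so not valid in S4, nor in K, T (the same frame is also a K-frame and a T-frame).

S5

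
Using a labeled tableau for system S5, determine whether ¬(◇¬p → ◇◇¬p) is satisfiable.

Unsatisfiable

1. ¬(◇¬p → ◇◇¬p), 0
2. ◇¬p, 0
3. ¬◇◇¬p, 0
4. ¬◇¬p, 0
5. p, 0
6. ¬p, 1
7. ¬◇¬p, 1
8. p, 1
Accessibility: 0R0, 0R1, 1R0, 1R1
Branch closes: p and ¬p both at 1.
Every branch closes; the branch above is one of them.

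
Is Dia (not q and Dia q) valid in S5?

Tableau for the negation not Dia (not q and Dia q):
1. not Dia (not q and Dia q), w0
2. not (not q and Dia q), w0   [neg-Dia-rule on 1 via w0Rw0]
3. not Dia q, w0   [neg-and-rule on 2 (branches; this branch)]
4. not q, w0   [neg-Dia-rule on 3 via w0Rw0]
Accessibility: w0Rw0
The negation has an open branch (countermodel exists).

Invalid (countermodel exists)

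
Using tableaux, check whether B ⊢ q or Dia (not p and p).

Tableau for the negation not (q or Dia (not p and p)):
1. not (q or Dia (not p and p)), u
2. not q, u
3. not Dia (not p and p), u
4. not (not p and p), u
5. not p, u
Accessibility: uRu
The negation has an open branch (countermodel exists).

No, not valid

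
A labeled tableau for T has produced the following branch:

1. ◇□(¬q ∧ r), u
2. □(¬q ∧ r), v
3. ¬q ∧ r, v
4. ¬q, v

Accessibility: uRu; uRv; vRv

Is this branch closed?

Not closed

There is no literal clash: for every atom and world, at most one sign appears.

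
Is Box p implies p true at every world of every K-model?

Invalid (countermodel exists)

Tableau for the negation not (Box p implies p):
1. not (Box p implies p), u
2. Box p, u   [neg-implies-rule on 1]
3. not p, u   [neg-implies-rule on 1]
The negation has an open branch (countermodel exists).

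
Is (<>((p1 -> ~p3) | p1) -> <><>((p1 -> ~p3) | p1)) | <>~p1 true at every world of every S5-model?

Valid in S5

Tableau for the negation ~((<>((p1 -> ~p3) | p1) -> <><>((p1 -> ~p3) | p1)) | <>~p1):
1. ~((<>((p1 -> ~p3) | p1) -> <><>((p1 -> ~p3) | p1)) | <>~p1), w0
2. ~(<>((p1 -> ~p3) | p1) -> <><>((p1 -> ~p3) | p1)), w0
3. ~<>~p1, w0
4. <>((p1 -> ~p3) | p1), w0
5. ~<><>((p1 -> ~p3) | p1), w0
6. p1, w0
7. ~<>((p1 -> ~p3) | p1), w0
8. ~((p1 -> ~p3) | p1), w0
9. ~(p1 -> ~p3), w0
10. ~p1, w0
Accessibility: w0Rw0
Branch closes: p1 and ~p1 both at w0.
All branches of the negation close; one closing branch shown above.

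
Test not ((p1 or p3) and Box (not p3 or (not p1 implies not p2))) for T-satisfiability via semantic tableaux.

1. not ((p1 or p3) and Box (not p3 or (not p1 implies not p2))), 0
2. not Box (not p3 or (not p1 implies not p2)), 0
3. not (not p3 or (not p1 implies not p2)), 1
4. p3, 1
5. not (not p1 implies not p2), 1
6. not p1, 1
7. p2, 1
Accessibility: 0R0, 0R1, 1R1

Satisfiable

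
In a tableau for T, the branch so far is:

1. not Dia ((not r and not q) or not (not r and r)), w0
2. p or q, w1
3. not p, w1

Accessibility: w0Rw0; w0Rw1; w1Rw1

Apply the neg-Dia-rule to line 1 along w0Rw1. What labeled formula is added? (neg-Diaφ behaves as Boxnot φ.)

neg-Diaφ behaves as Boxnot φ: propagate the negated body to each accessible world.

not ((not r and not q) or not (not r and r)), w1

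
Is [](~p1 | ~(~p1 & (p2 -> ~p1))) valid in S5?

Yes, valid

Tableau for the negation ~[](~p1 | ~(~p1 & (p2 -> ~p1))):
1. ~[](~p1 | ~(~p1 & (p2 -> ~p1))), 0
2. ~(~p1 | ~(~p1 & (p2 -> ~p1))), 1
3. p1, 1
4. ~p1 & (p2 -> ~p1), 1
5. ~p1, 1
6. p2 -> ~p1, 1
Accessibility: 0R0, 0R1, 1R0, 1R1
Branch closes: p1 and ~p1 both at 1.
Every branch of the negation's tableau closes; the branch above is one of them.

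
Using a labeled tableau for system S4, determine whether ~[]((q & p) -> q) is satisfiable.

Unsatisfiable

1. ~[]((q & p) -> q), u
2. ~((q & p) -> q), v   [~[]-rule on 1: fresh world v, uRv]
3. q & p, v   [~->-rule on 2]
4. ~q, v   [~->-rule on 2]
5. q, v   [&-rule on 3]
6. p, v   [&-rule on 3]
Accessibility: uRu, uRv, vRv
Branch closes: q and ~q both at v.
(One branch shown.) All branches close.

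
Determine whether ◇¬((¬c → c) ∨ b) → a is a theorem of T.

Tableau for the negation ¬(◇¬((¬c → c) ∨ b) → a):
1. ¬(◇¬((¬c → c) ∨ b) → a), w0
2. ◇¬((¬c → c) ∨ b), w0   [¬→-rule on 1]
3. ¬a, w0   [¬→-rule on 1]
4. ¬((¬c → c) ∨ b), w1   [◇-rule on 2: fresh world w1, w0Rw1]
5. ¬(¬c → c), w1   [¬∨-rule on 4]
6. ¬b, w1   [¬∨-rule on 4]
7. ¬c, w1   [¬→-rule on 5]
Accessibility: w0Rw0, w0Rw1, w1Rw1
The negation has an open branch (countermodel exists).

Not valid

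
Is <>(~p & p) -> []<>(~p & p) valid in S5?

Tableau for the negation ~(<>(~p & p) -> []<>(~p & p)):
1. ~(<>(~p & p) -> []<>(~p & p)), u
2. <>(~p & p), u
3. ~[]<>(~p & p), u
4. ~p & p, v
5. ~p, v
6. p, v
Accessibility: uRu, uRv, vRu, vRv
Branch closes: p and ~p both at v.
All branches of the negation close; one closing branch shown above.

Valid in S5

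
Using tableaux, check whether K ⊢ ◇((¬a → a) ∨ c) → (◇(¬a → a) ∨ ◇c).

Tableau for the negation ¬(◇((¬a → a) ∨ c) → (◇(¬a → a) ∨ ◇c)):
1. ¬(◇((¬a → a) ∨ c) → (◇(¬a → a) ∨ ◇c)), w0
2. ◇((¬a → a) ∨ c), w0
3. ¬(◇(¬a → a) ∨ ◇c), w0
4. ¬◇(¬a → a), w0
5. ¬◇c, w0
6. (¬a → a) ∨ c, w1
7. ¬(¬a → a), w1
8. ¬a, w1
9. ¬c, w1
10. ¬a → a, w1
11. a, w1
Accessibility: w0Rw1
Branch closes: a and ¬a both at w1.
Every branch of the negation's tableau closes; the branch above is one of them.

Valid in K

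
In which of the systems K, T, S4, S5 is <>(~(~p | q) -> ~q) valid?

T-tableau for the negation ~<>(~(~p | q) -> ~q):
1. ~<>(~(~p | q) -> ~q), u
2. ~(~(~p | q) -> ~q), u
3. ~(~p | q), u
4. q, u
5. p, u
6. ~q, u
Accessibility: uRu
Branch closes: q and ~q both at u.
Every branch closes (one shown): valid in T, hence also in S4, S5 (every theorem of T is a theorem of S4 and S5).
K-tableau for the negation ~<>(~(~p | q) -> ~q):
1. ~<>(~(~p | q) -> ~q), u
Complete open branch: countermodel on a K-frame, so not valid in K.

T, S4, S5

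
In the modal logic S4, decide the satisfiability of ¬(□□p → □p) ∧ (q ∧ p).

No, unsatisfiable

1. ¬(□□p → □p) ∧ (q ∧ p), 0
2. ¬(□□p → □p), 0   [∧-rule on 1]
3. q ∧ p, 0   [∧-rule on 1]
4. □□p, 0   [¬→-rule on 2]
5. ¬□p, 0   [¬→-rule on 2]
6. q, 0   [∧-rule on 3]
7. p, 0   [∧-rule on 3]
8. □p, 0   [□-rule on 4 via 0R0]
9. ¬p, 1   [¬□-rule on 5: fresh world 1, 0R1]
10. □p, 1   [□-rule on 4 via 0R1]
11. p, 1   [□-rule on 8 via 0R1]
Accessibility: 0R0, 0R1, 1R1
Branch closes: p and ¬p both at 1.
Every branch closes; the branch above is one of them.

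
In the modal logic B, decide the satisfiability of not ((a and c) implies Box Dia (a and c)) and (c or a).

Unsatisfiable

1. not ((a and c) implies Box Dia (a and c)) and (c or a), 0
2. not ((a and c) implies Box Dia (a and c)), 0   [and-rule on 1]
3. c or a, 0   [and-rule on 1]
4. a and c, 0   [neg-implies-rule on 2]
5. not Box Dia (a and c), 0   [neg-implies-rule on 2]
6. a, 0   [and-rule on 4]
7. c, 0   [and-rule on 4]
8. not Dia (a and c), 1   [neg-Box-rule on 5: fresh world 1, 0R1]
9. not (a and c), 0   [neg-Dia-rule on 8 via 1R0]
10. not (a and c), 1   [neg-Dia-rule on 8 via 1R1]
11. not c, 0   [neg-and-rule on 9 (branches; this branch)]
Accessibility: 0R0, 0R1, 1R0, 1R1
Branch closes: c and not c both at 0.
(One branch shown.) All branches close.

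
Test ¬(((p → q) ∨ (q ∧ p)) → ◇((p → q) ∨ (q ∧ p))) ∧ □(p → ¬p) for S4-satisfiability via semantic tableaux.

1. ¬(((p → q) ∨ (q ∧ p)) → ◇((p → q) ∨ (q ∧ p))) ∧ □(p → ¬p), 0
2. ¬(((p → q) ∨ (q ∧ p)) → ◇((p → q) ∨ (q ∧ p))), 0
3. □(p → ¬p), 0
4. (p → q) ∨ (q ∧ p), 0
5. ¬◇((p → q) ∨ (q ∧ p)), 0
6. p → ¬p, 0
7. ¬((p → q) ∨ (q ∧ p)), 0
8. ¬(p → q), 0
9. ¬(q ∧ p), 0
10. p, 0
11. ¬q, 0
12. q ∧ p, 0
13. q, 0
Accessibility: 0R0
Branch closes: q and ¬q both at 0.
(One branch shown.) All branches close.

No, unsatisfiable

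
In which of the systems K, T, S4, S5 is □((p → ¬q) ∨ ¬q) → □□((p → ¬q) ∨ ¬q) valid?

S4-tableau for the negation ¬(□((p → ¬q) ∨ ¬q) → □□((p → ¬q) ∨ ¬q)):
1. ¬(□((p → ¬q) ∨ ¬q) → □□((p → ¬q) ∨ ¬q)), u
2. □((p → ¬q) ∨ ¬q), u   [¬→-rule on 1]
3. ¬□□((p → ¬q) ∨ ¬q), u   [¬→-rule on 1]
4. (p → ¬q) ∨ ¬q, u   [□-rule on 2 via uRu]
5. p → ¬q, u   [∨-rule on 4 (branches; this branch)]
6. ¬q, u   [→-rule on 5 (branches; this branch)]
7. ¬□((p → ¬q) ∨ ¬q), v   [¬□-rule on 3: fresh world v, uRv]
8. (p → ¬q) ∨ ¬q, v   [□-rule on 2 via uRv]
9. p → ¬q, v   [∨-rule on 8 (branches; this branch)]
10. ¬q, v   [→-rule on 9 (branches; this branch)]
11. ¬((p → ¬q) ∨ ¬q), w   [¬□-rule on 7: fresh world w, vRw]
12. ¬(p → ¬q), w   [¬∨-rule on 11]
13. q, w   [¬∨-rule on 11]
14. p, w   [¬→-rule on 12]
15. (p → ¬q) ∨ ¬q, w   [□-rule on 2 via uRw]
16. p → ¬q, w   [∨-rule on 15 (branches; this branch)]
17. ¬q, w   [→-rule on 16 (branches; this branch)]
Accessibility: uRu, uRv, uRw, vRv, vRw, wRw
Branch closes: q and ¬q both at w.
Every branch closes (one shown): valid in S4, hence also in S5 (every theorem of S4 is a theorem of S5).
T-tableau for the negation ¬(□((p → ¬q) ∨ ¬q) → □□((p → ¬q) ∨ ¬q)):
1. ¬(□((p → ¬q) ∨ ¬q) → □□((p → ¬q) ∨ ¬q)), u
2. □((p → ¬q) ∨ ¬q), u   [¬→-rule on 1]
3. ¬□□((p → ¬q) ∨ ¬q), u   [¬→-rule on 1]
4. (p → ¬q) ∨ ¬q, u   [□-rule on 2 via uRu]
5. ¬q, u   [∨-rule on 4 (branches; this branch)]
6. ¬□((p → ¬q) ∨ ¬q), v   [¬□-rule on 3: fresh world v, uRv]
7. (p → ¬q) ∨ ¬q, v   [□-rule on 2 via uRv]
8. ¬q, v   [∨-rule on 7 (branches; this branch)]
9. ¬((p → ¬q) ∨ ¬q), w   [¬□-rule on 6: fresh world w, vRw]
10. ¬(p → ¬q), w   [¬∨-rule on 9]
11. q, w   [¬∨-rule on 9]
12. p, w   [¬→-rule on 10]
Accessibility: uRu, uRv, vRv, vRw, wRw
Complete open branch: countermodel on a T-frame, so not valid in T, nor in K (the same frame is also a K-frame).

S4, S5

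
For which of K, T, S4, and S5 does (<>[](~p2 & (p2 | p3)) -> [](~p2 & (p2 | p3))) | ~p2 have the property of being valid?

S5

S4-tableau for the negation ~((<>[](~p2 & (p2 | p3)) -> [](~p2 & (p2 | p3))) | ~p2):
1. ~((<>[](~p2 & (p2 | p3)) -> [](~p2 & (p2 | p3))) | ~p2), w0
2. ~(<>[](~p2 & (p2 | p3)) -> [](~p2 & (p2 | p3))), w0
3. p2, w0
4. <>[](~p2 & (p2 | p3)), w0
5. ~[](~p2 & (p2 | p3)), w0
6. [](~p2 & (p2 | p3)), w1
7. ~p2 & (p2 | p3), w1
8. ~p2, w1
9. p2 | p3, w1
10. p3, w1
11. ~(~p2 & (p2 | p3)), w2
12. ~(p2 | p3), w2
13. ~p2, w2
14. ~p3, w2
Accessibility: w0Rw0, w0Rw1, w0Rw2, w1Rw1, w2Rw2
Complete open branch: countermodel on an S4-frame, so not valid in S4, nor in K, T (the same frame is also a K-frame and a T-frame).
S5-tableau for the negation ~((<>[](~p2 & (p2 | p3)) -> [](~p2 & (p2 | p3))) | ~p2):
1. ~((<>[](~p2 & (p2 | p3)) -> [](~p2 & (p2 | p3))) | ~p2), w0
2. ~(<>[](~p2 & (p2 | p3)) -> [](~p2 & (p2 | p3))), w0
3. p2, w0
4. <>[](~p2 & (p2 | p3)), w0
5. ~[](~p2 & (p2 | p3)), w0
6. [](~p2 & (p2 | p3)), w1
7. ~p2 & (p2 | p3), w0
8. ~p2, w0
9. p2 | p3, w0
Accessibility: w0Rw0, w0Rw1, w1Rw0, w1Rw1
Branch closes: p2 and ~p2 both at w0.
Every branch closes (one shown): valid in S5.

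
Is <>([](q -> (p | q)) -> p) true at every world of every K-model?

Not valid

Tableau for the negation ~<>([](q -> (p | q)) -> p):
1. ~<>([](q -> (p | q)) -> p), u
The negation has an open branch (countermodel exists).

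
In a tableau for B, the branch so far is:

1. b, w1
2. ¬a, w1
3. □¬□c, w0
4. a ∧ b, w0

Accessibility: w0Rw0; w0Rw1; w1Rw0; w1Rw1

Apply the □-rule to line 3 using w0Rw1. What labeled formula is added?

¬□c, w1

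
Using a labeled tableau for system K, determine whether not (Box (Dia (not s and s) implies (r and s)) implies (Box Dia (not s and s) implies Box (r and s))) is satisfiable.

No, unsatisfiable

1. not (Box (Dia (not s and s) implies (r and s)) implies (Box Dia (not s and s) implies Box (r and s))), u
2. Box (Dia (not s and s) implies (r and s)), u
3. not (Box Dia (not s and s) implies Box (r and s)), u
4. Box Dia (not s and s), u
5. not Box (r and s), u
6. not (r and s), v
7. Dia (not s and s) implies (r and s), v
8. Dia (not s and s), v
9. not s, v
10. not Dia (not s and s), v
11. not s and s, w
12. not s, w
13. s, w
Accessibility: uRv, vRw
Branch closes: s and not s both at w.
All branches of the tableau close; one closing branch shown above.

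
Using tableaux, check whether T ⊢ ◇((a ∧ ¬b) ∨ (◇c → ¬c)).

Invalid (countermodel exists)

Tableau for the negation ¬◇((a ∧ ¬b) ∨ (◇c → ¬c)):
1. ¬◇((a ∧ ¬b) ∨ (◇c → ¬c)), w0
2. ¬((a ∧ ¬b) ∨ (◇c → ¬c)), w0   [¬◇-rule on 1 via w0Rw0]
3. ¬(a ∧ ¬b), w0   [¬∨-rule on 2]
4. ¬(◇c → ¬c), w0   [¬∨-rule on 2]
5. ◇c, w0   [¬→-rule on 4]
6. c, w0   [¬→-rule on 4]
7. b, w0   [¬∧-rule on 3 (branches; this branch)]
8. c, w1   [◇-rule on 5: fresh world w1, w0Rw1]
9. ¬((a ∧ ¬b) ∨ (◇c → ¬c)), w1   [¬◇-rule on 1 via w0Rw1]
10. ¬(a ∧ ¬b), w1   [¬∨-rule on 9]
11. ¬(◇c → ¬c), w1   [¬∨-rule on 9]
12. ◇c, w1   [¬→-rule on 11]
13. b, w1   [¬∧-rule on 10 (branches; this branch)]
14. c, w2   [◇-rule on 12: fresh world w2, w1Rw2]
Accessibility: w0Rw0, w0Rw1, w1Rw1, w1Rw2, w2Rw2
The negation has an open branch (countermodel exists).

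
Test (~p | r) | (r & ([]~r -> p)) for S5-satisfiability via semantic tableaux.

1. (~p | r) | (r & ([]~r -> p)), w0
2. r & ([]~r -> p), w0
3. r, w0
4. []~r -> p, w0
5. p, w0
Accessibility: w0Rw0

Yes, satisfiable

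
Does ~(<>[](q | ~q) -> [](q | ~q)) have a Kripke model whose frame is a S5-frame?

1. ~(<>[](q | ~q) -> [](q | ~q)), w0
2. <>[](q | ~q), w0   [~->-rule on 1]
3. ~[](q | ~q), w0   [~->-rule on 1]
4. [](q | ~q), w1   [<>-rule on 2: fresh world w1, w0Rw1]
5. q | ~q, w0   [[]-rule on 4 via w1Rw0]
6. q | ~q, w1   [[]-rule on 4 via w1Rw1]
7. ~q, w0   [|-rule on 5 (branches; this branch)]
8. ~q, w1   [|-rule on 6 (branches; this branch)]
9. ~(q | ~q), w2   [~[]-rule on 3: fresh world w2, w0Rw2]
10. ~q, w2   [~|-rule on 9]
11. q, w2   [~|-rule on 9]
Accessibility: w0Rw0, w0Rw1, w0Rw2, w1Rw0, w1Rw1, w1Rw2, w2Rw0, w2Rw1, w2Rw2
Branch closes: q and ~q both at w2.
(One branch shown.) All branches close.

Unsatisfiable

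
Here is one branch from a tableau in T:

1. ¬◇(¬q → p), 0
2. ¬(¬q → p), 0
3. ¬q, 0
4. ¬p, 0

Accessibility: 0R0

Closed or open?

There is no literal clash: for every atom and world, at most one sign appears.

No, open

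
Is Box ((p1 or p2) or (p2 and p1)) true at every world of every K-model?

Tableau for the negation not Box ((p1 or p2) or (p2 and p1)):
1. not Box ((p1 or p2) or (p2 and p1)), w0
2. not ((p1 or p2) or (p2 and p1)), w1   [neg-Box-rule on 1: fresh world w1, w0Rw1]
3. not (p1 or p2), w1   [neg-or-rule on 2]
4. not (p2 and p1), w1   [neg-or-rule on 2]
5. not p1, w1   [neg-or-rule on 3]
6. not p2, w1   [neg-or-rule on 3]
Accessibility: w0Rw1
The negation has an open branch (countermodel exists).

Invalid (countermodel exists)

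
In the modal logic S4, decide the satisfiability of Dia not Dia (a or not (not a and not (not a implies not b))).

1. Dia not Dia (a or not (not a and not (not a implies not b))), 0
2. not Dia (a or not (not a and not (not a implies not b))), 1
3. not (a or not (not a and not (not a implies not b))), 1
4. not a, 1
5. not a and not (not a implies not b), 1
6. not (not a implies not b), 1
7. b, 1
Accessibility: 0R0, 0R1, 1R1

Yes, satisfiable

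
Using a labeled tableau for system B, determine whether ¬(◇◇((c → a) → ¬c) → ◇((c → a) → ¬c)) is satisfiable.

1. ¬(◇◇((c → a) → ¬c) → ◇((c → a) → ¬c)), u
2. ◇◇((c → a) → ¬c), u   [¬→-rule on 1]
3. ¬◇((c → a) → ¬c), u   [¬→-rule on 1]
4. ¬((c → a) → ¬c), u   [¬◇-rule on 3 via uRu]
5. c → a, u   [¬→-rule on 4]
6. c, u   [¬→-rule on 4]
7. a, u   [→-rule on 5 (branches; this branch)]
8. ◇((c → a) → ¬c), v   [◇-rule on 2: fresh world v, uRv]
9. ¬((c → a) → ¬c), v   [¬◇-rule on 3 via uRv]
10. c → a, v   [¬→-rule on 9]
11. c, v   [¬→-rule on 9]
12. a, v   [→-rule on 10 (branches; this branch)]
13. (c → a) → ¬c, w   [◇-rule on 8: fresh world w, vRw]
14. ¬c, w   [→-rule on 13 (branches; this branch)]
Accessibility: uRu, uRv, vRu, vRv, vRw, wRv, wRw

Yes, satisfiable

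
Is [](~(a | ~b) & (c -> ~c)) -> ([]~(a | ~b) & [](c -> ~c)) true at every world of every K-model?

Tableau for the negation ~([](~(a | ~b) & (c -> ~c)) -> ([]~(a | ~b) & [](c -> ~c))):
1. ~([](~(a | ~b) & (c -> ~c)) -> ([]~(a | ~b) & [](c -> ~c))), w0
2. [](~(a | ~b) & (c -> ~c)), w0
3. ~([]~(a | ~b) & [](c -> ~c)), w0
4. ~[](c -> ~c), w0
5. ~(c -> ~c), w1
6. c, w1
7. ~(a | ~b) & (c -> ~c), w1
8. ~(a | ~b), w1
9. c -> ~c, w1
10. ~a, w1
11. b, w1
12. ~c, w1
Accessibility: w0Rw1
Branch closes: c and ~c both at w1.
Every branch of the negation's tableau closes; the branch above is one of them.

Valid in K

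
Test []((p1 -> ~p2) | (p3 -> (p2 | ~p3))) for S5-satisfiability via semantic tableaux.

Satisfiable

1. []((p1 -> ~p2) | (p3 -> (p2 | ~p3))), w0
2. (p1 -> ~p2) | (p3 -> (p2 | ~p3)), w0   [[]-rule on 1 via w0Rw0]
3. p3 -> (p2 | ~p3), w0   [|-rule on 2 (branches; this branch)]
4. p2 | ~p3, w0   [->-rule on 3 (branches; this branch)]
5. ~p3, w0   [|-rule on 4 (branches; this branch)]
Accessibility: w0Rw0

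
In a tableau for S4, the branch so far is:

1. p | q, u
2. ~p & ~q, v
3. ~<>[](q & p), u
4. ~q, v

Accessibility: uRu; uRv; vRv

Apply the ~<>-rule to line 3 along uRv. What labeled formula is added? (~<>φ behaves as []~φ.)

~[](q & p), v

~<>φ behaves as []~φ: propagate the negated body to each accessible world.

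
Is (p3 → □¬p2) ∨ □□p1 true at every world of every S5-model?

Tableau for the negation ¬((p3 → □¬p2) ∨ □□p1):
1. ¬((p3 → □¬p2) ∨ □□p1), u
2. ¬(p3 → □¬p2), u
3. ¬□□p1, u
4. p3, u
5. ¬□¬p2, u
6. ¬□p1, v
7. p2, w
8. ¬p1, x
Accessibility: uRu, uRv, uRw, uRx, vRu, vRv, vRw, vRx, wRu, wRv, wRw, wRx, xRu, xRv, xRw, xRx
The negation has an open branch (countermodel exists).

No, not valid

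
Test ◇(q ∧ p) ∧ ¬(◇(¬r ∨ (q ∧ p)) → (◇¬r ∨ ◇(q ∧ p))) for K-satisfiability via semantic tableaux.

1. ◇(q ∧ p) ∧ ¬(◇(¬r ∨ (q ∧ p)) → (◇¬r ∨ ◇(q ∧ p))), w0
2. ◇(q ∧ p), w0   [∧-rule on 1]
3. ¬(◇(¬r ∨ (q ∧ p)) → (◇¬r ∨ ◇(q ∧ p))), w0   [∧-rule on 1]
4. ◇(¬r ∨ (q ∧ p)), w0   [¬→-rule on 3]
5. ¬(◇¬r ∨ ◇(q ∧ p)), w0   [¬→-rule on 3]
6. ¬◇¬r, w0   [¬∨-rule on 5]
7. ¬◇(q ∧ p), w0   [¬∨-rule on 5]
8. q ∧ p, w1   [◇-rule on 2: fresh world w1, w0Rw1]
9. q, w1   [∧-rule on 8]
10. p, w1   [∧-rule on 8]
11. r, w1   [¬◇-rule on 6 via w0Rw1]
12. ¬(q ∧ p), w1   [¬◇-rule on 7 via w0Rw1]
13. ¬p, w1   [¬∧-rule on 12 (branches; this branch)]
Accessibility: w0Rw1
Branch closes: p and ¬p both at w1.
(One branch shown.) All branches close.

No, unsatisfiable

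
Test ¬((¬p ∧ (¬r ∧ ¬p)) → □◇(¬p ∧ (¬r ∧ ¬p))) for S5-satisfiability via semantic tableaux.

Unsatisfiable (every branch closes)

1. ¬((¬p ∧ (¬r ∧ ¬p)) → □◇(¬p ∧ (¬r ∧ ¬p))), u
2. ¬p ∧ (¬r ∧ ¬p), u
3. ¬□◇(¬p ∧ (¬r ∧ ¬p)), u
4. ¬p, u
5. ¬r ∧ ¬p, u
6. ¬r, u
7. ¬◇(¬p ∧ (¬r ∧ ¬p)), v
8. ¬(¬p ∧ (¬r ∧ ¬p)), u
9. ¬(¬p ∧ (¬r ∧ ¬p)), v
10. ¬(¬r ∧ ¬p), u
11. ¬(¬r ∧ ¬p), v
12. p, u
Accessibility: uRu, uRv, vRu, vRv
Branch closes: p and ¬p both at u.
All branches of the tableau close; one closing branch shown above.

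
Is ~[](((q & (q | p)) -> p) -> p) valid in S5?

Tableau for the negation [](((q & (q | p)) -> p) -> p):
1. [](((q & (q | p)) -> p) -> p), u
2. ((q & (q | p)) -> p) -> p, u
3. p, u
Accessibility: uRu
The negation has an open branch (countermodel exists).

Not valid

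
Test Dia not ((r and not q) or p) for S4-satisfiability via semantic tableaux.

Satisfiable

1. Dia not ((r and not q) or p), w0
2. not ((r and not q) or p), w1
3. not (r and not q), w1
4. not p, w1
5. q, w1
Accessibility: w0Rw0, w0Rw1, w1Rw1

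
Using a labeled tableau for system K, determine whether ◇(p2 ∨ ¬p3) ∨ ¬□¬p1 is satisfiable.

Satisfiable

1. ◇(p2 ∨ ¬p3) ∨ ¬□¬p1, u
2. ¬□¬p1, u
3. p1, v
Accessibility: uRv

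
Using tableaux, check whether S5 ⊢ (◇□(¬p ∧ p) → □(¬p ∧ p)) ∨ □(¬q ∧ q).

Tableau for the negation ¬((◇□(¬p ∧ p) → □(¬p ∧ p)) ∨ □(¬q ∧ q)):
1. ¬((◇□(¬p ∧ p) → □(¬p ∧ p)) ∨ □(¬q ∧ q)), 0
2. ¬(◇□(¬p ∧ p) → □(¬p ∧ p)), 0
3. ¬□(¬q ∧ q), 0
4. ◇□(¬p ∧ p), 0
5. ¬□(¬p ∧ p), 0
6. ¬(¬q ∧ q), 1
7. ¬q, 1
8. □(¬p ∧ p), 2
9. ¬p ∧ p, 0
10. ¬p, 0
11. p, 0
Accessibility: 0R0, 0R1, 0R2, 1R0, 1R1, 1R2, 2R0, 2R1, 2R2
Branch closes: p and ¬p both at 0.
All branches of the negation close; one closing branch shown above.

Valid in S5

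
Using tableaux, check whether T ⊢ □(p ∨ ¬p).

Yes, valid

Tableau for the negation ¬□(p ∨ ¬p):
1. ¬□(p ∨ ¬p), 0
2. ¬(p ∨ ¬p), 1
3. ¬p, 1
4. p, 1
Accessibility: 0R0, 0R1, 1R1
Branch closes: p and ¬p both at 1.
Every branch of the negation's tableau closes; the branch above is one of them.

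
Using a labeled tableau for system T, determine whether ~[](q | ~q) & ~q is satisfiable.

1. ~[](q | ~q) & ~q, w0
2. ~[](q | ~q), w0
3. ~q, w0
4. ~(q | ~q), w1
5. ~q, w1
6. q, w1
Accessibility: w0Rw0, w0Rw1, w1Rw1
Branch closes: q and ~q both at w1.
Every branch closes; the branch above is one of them.

No, unsatisfiable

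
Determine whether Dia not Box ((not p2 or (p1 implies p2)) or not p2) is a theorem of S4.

No, not valid

Tableau for the negation not Dia not Box ((not p2 or (p1 implies p2)) or not p2):
1. not Dia not Box ((not p2 or (p1 implies p2)) or not p2), u
2. Box ((not p2 or (p1 implies p2)) or not p2), u   [neg-Dia-rule on 1 via uRu]
3. (not p2 or (p1 implies p2)) or not p2, u   [Box-rule on 2 via uRu]
4. not p2, u   [or-rule on 3 (branches; this branch)]
Accessibility: uRu
The negation has an open branch (countermodel exists).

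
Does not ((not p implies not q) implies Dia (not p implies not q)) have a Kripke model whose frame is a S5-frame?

1. not ((not p implies not q) implies Dia (not p implies not q)), 0
2. not p implies not q, 0
3. not Dia (not p implies not q), 0
4. not (not p implies not q), 0
5. not p, 0
6. q, 0
7. not q, 0
Accessibility: 0R0
Branch closes: q and not q both at 0.
(One branch shown.) All branches close.

Unsatisfiable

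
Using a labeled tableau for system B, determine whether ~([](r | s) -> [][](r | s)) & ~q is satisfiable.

1. ~([](r | s) -> [][](r | s)) & ~q, 0
2. ~([](r | s) -> [][](r | s)), 0
3. ~q, 0
4. [](r | s), 0
5. ~[][](r | s), 0
6. r | s, 0
7. s, 0
8. ~[](r | s), 1
9. r | s, 1
10. s, 1
11. ~(r | s), 2
12. ~r, 2
13. ~s, 2
Accessibility: 0R0, 0R1, 1R0, 1R1, 1R2, 2R1, 2R2

Satisfiable (open branch found)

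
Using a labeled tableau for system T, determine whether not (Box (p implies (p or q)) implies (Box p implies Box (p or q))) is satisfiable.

1. not (Box (p implies (p or q)) implies (Box p implies Box (p or q))), w0
2. Box (p implies (p or q)), w0   [neg-implies-rule on 1]
3. not (Box p implies Box (p or q)), w0   [neg-implies-rule on 1]
4. Box p, w0   [neg-implies-rule on 3]
5. not Box (p or q), w0   [neg-implies-rule on 3]
6. p implies (p or q), w0   [Box-rule on 2 via w0Rw0]
7. p, w0   [Box-rule on 4 via w0Rw0]
8. p or q, w0   [implies-rule on 6 (branches; this branch)]
9. q, w0   [or-rule on 8 (branches; this branch)]
10. not (p or q), w1   [neg-Box-rule on 5: fresh world w1, w0Rw1]
11. not p, w1   [neg-or-rule on 10]
12. not q, w1   [neg-or-rule on 10]
13. p implies (p or q), w1   [Box-rule on 2 via w0Rw1]
14. p, w1   [Box-rule on 4 via w0Rw1]
Accessibility: w0Rw0, w0Rw1, w1Rw1
Branch closes: p and not p both at w1.
(One branch shown.) All branches close.

Unsatisfiable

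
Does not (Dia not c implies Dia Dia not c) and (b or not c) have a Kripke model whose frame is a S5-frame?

1. not (Dia not c implies Dia Dia not c) and (b or not c), u
2. not (Dia not c implies Dia Dia not c), u
3. b or not c, u
4. Dia not c, u
5. not Dia Dia not c, u
6. not Dia not c, u
7. c, u
8. b, u
9. not c, v
10. not Dia not c, v
11. c, v
Accessibility: uRu, uRv, vRu, vRv
Branch closes: c and not c both at v.
(One branch shown.) All branches close.

Unsatisfiable (every branch closes)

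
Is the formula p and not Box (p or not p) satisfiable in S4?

No, unsatisfiable

1. p and not Box (p or not p), 0
2. p, 0
3. not Box (p or not p), 0
4. not (p or not p), 1
5. not p, 1
6. p, 1
Accessibility: 0R0, 0R1, 1R1
Branch closes: p and not p both at 1.
(One branch shown.) All branches close.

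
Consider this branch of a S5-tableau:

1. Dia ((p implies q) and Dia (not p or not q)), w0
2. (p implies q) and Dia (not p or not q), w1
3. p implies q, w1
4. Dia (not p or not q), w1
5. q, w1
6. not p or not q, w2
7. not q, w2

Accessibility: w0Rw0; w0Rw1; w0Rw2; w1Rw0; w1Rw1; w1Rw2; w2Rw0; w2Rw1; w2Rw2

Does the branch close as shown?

No, open

No world carries both an atom and its negation.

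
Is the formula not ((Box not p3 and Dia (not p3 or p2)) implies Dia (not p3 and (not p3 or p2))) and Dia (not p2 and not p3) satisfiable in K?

1. not ((Box not p3 and Dia (not p3 or p2)) implies Dia (not p3 and (not p3 or p2))) and Dia (not p2 and not p3), u
2. not ((Box not p3 and Dia (not p3 or p2)) implies Dia (not p3 and (not p3 or p2))), u
3. Dia (not p2 and not p3), u
4. Box not p3 and Dia (not p3 or p2), u
5. not Dia (not p3 and (not p3 or p2)), u
6. Box not p3, u
7. Dia (not p3 or p2), u
8. not p2 and not p3, v
9. not p2, v
10. not p3, v
11. not (not p3 and (not p3 or p2)), v
12. not (not p3 or p2), v
13. p3, v
Accessibility: uRv
Branch closes: p3 and not p3 both at v.
(One branch shown.) All branches close.

Unsatisfiable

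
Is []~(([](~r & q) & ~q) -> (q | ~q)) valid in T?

Not valid

Tableau for the negation ~[]~(([](~r & q) & ~q) -> (q | ~q)):
1. ~[]~(([](~r & q) & ~q) -> (q | ~q)), 0
2. ([](~r & q) & ~q) -> (q | ~q), 1
3. q | ~q, 1
4. ~q, 1
Accessibility: 0R0, 0R1, 1R1
The negation has an open branch (countermodel exists).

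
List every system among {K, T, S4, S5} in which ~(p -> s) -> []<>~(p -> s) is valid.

S5

S5-tableau for the negation ~(~(p -> s) -> []<>~(p -> s)):
1. ~(~(p -> s) -> []<>~(p -> s)), u
2. ~(p -> s), u
3. ~[]<>~(p -> s), u
4. p, u
5. ~s, u
6. ~<>~(p -> s), v
7. p -> s, u
8. p -> s, v
9. s, u
Accessibility: uRu, uRv, vRu, vRv
Branch closes: s and ~s both at u.
Every branch closes (one shown): valid in S5.
S4-tableau for the negation ~(~(p -> s) -> []<>~(p -> s)):
1. ~(~(p -> s) -> []<>~(p -> s)), u
2. ~(p -> s), u
3. ~[]<>~(p -> s), u
4. p, u
5. ~s, u
6. ~<>~(p -> s), v
7. p -> s, v
8. s, v
Accessibility: uRu, uRv, vRv
Complete open branch: countermodel on an S4-frame, so not valid in S4, nor in K, T (the same frame is also a K-frame and a T-frame).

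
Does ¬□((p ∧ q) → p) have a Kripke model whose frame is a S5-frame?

Unsatisfiable

1. ¬□((p ∧ q) → p), 0
2. ¬((p ∧ q) → p), 1
3. p ∧ q, 1
4. ¬p, 1
5. p, 1
6. q, 1
Accessibility: 0R0, 0R1, 1R0, 1R1
Branch closes: p and ¬p both at 1.
(One branch shown.) All branches close.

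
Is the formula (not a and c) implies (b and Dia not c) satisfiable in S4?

1. (not a and c) implies (b and Dia not c), 0
2. b and Dia not c, 0
3. b, 0
4. Dia not c, 0
5. not c, 1
Accessibility: 0R0, 0R1, 1R1

Yes, satisfiable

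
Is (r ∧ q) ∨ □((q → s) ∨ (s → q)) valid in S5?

Valid

Tableau for the negation ¬((r ∧ q) ∨ □((q → s) ∨ (s → q))):
1. ¬((r ∧ q) ∨ □((q → s) ∨ (s → q))), w0
2. ¬(r ∧ q), w0
3. ¬□((q → s) ∨ (s → q)), w0
4. ¬q, w0
5. ¬((q → s) ∨ (s → q)), w1
6. ¬(q → s), w1
7. ¬(s → q), w1
8. q, w1
9. ¬s, w1
10. s, w1
11. ¬q, w1
Accessibility: w0Rw0, w0Rw1, w1Rw0, w1Rw1
Branch closes: s and ¬s both at w1.
Every branch of the negation's tableau closes; the branch above is one of them.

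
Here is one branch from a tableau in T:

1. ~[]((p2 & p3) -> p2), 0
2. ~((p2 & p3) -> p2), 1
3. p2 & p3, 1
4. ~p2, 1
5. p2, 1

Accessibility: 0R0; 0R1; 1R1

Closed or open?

Yes, closed

Both p2 and ~p2 appear at 1.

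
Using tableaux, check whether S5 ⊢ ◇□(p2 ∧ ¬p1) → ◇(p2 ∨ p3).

Tableau for the negation ¬(◇□(p2 ∧ ¬p1) → ◇(p2 ∨ p3)):
1. ¬(◇□(p2 ∧ ¬p1) → ◇(p2 ∨ p3)), 0
2. ◇□(p2 ∧ ¬p1), 0
3. ¬◇(p2 ∨ p3), 0
4. ¬(p2 ∨ p3), 0
5. ¬p2, 0
6. ¬p3, 0
7. □(p2 ∧ ¬p1), 1
8. ¬(p2 ∨ p3), 1
9. ¬p2, 1
10. ¬p3, 1
11. p2 ∧ ¬p1, 0
12. p2, 0
13. ¬p1, 0
Accessibility: 0R0, 0R1, 1R0, 1R1
Branch closes: p2 and ¬p2 both at 0.
Every branch of the negation's tableau closes; the branch above is one of them.

Valid in S5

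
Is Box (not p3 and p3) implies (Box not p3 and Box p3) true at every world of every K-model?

Yes, valid

Tableau for the negation not (Box (not p3 and p3) implies (Box not p3 and Box p3)):
1. not (Box (not p3 and p3) implies (Box not p3 and Box p3)), w0
2. Box (not p3 and p3), w0   [neg-implies-rule on 1]
3. not (Box not p3 and Box p3), w0   [neg-implies-rule on 1]
4. not Box p3, w0   [neg-and-rule on 3 (branches; this branch)]
5. not p3, w1   [neg-Box-rule on 4: fresh world w1, w0Rw1]
6. not p3 and p3, w1   [Box-rule on 2 via w0Rw1]
7. p3, w1   [and-rule on 6]
Accessibility: w0Rw1
Branch closes: p3 and not p3 both at w1.
All branches of the negation close; one closing branch shown above.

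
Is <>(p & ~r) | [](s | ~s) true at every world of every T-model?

Yes, valid

Tableau for the negation ~(<>(p & ~r) | [](s | ~s)):
1. ~(<>(p & ~r) | [](s | ~s)), w0
2. ~<>(p & ~r), w0
3. ~[](s | ~s), w0
4. ~(p & ~r), w0
5. r, w0
6. ~(s | ~s), w1
7. ~s, w1
8. s, w1
Accessibility: w0Rw0, w0Rw1, w1Rw1
Branch closes: s and ~s both at w1.
All branches of the negation close; one closing branch shown above.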